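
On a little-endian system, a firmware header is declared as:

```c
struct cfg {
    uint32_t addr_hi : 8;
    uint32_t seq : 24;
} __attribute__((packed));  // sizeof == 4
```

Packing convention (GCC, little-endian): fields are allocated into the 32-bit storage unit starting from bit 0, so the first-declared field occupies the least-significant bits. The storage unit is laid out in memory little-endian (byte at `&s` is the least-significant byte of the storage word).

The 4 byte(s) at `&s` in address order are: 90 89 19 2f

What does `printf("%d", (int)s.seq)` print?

3086729

[0]=0x90 [1]=0x89 [2]=0x19 [3]=0x2f (little-endian) → word 0x2f198990
addr_hi:8 @ bit 0 → (0x2f198990>>0)&0xff = 0x90
seq:24 @ bit 8 → (0x2f198990>>8)&0xffffff = 0x2f1989  ←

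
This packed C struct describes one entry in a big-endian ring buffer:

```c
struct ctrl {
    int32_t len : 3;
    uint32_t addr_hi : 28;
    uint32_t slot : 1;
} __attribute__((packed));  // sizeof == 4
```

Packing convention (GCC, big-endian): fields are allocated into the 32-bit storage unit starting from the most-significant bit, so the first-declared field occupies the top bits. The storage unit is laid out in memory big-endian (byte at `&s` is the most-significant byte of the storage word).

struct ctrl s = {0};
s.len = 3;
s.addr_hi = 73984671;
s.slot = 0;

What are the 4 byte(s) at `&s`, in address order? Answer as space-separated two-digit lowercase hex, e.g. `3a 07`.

68 d1 d5 3e

len (3b) val=3 bits=0x3 at bit 29: 0x60000000
addr_hi (28b) val=73984671 bits=0x468ea9f at bit 1: 0x68d1d53e
slot (1b) val=0 bits=0x0 at bit 0: 0x68d1d53e
word = 0x68d1d53e → big-endian bytes:
  [0]=0x68  [1]=0xd1  [2]=0xd5  [3]=0x3e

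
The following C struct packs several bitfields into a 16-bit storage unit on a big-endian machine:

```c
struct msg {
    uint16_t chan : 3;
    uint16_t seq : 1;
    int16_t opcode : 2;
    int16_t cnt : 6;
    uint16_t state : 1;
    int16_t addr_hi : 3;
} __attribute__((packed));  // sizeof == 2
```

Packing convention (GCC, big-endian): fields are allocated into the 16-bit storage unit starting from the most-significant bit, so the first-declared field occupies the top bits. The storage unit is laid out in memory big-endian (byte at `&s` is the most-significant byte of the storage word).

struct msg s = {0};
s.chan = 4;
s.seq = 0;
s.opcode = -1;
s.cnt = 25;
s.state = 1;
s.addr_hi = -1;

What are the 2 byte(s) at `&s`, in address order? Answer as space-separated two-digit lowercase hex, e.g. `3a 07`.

8d 9f

chan (3b) val=4 bits=0x4 at bit 13: 0x8000
seq (1b) val=0 bits=0x0 at bit 12: 0x8000
opcode (2b) val=-1 bits=0x3 at bit 10: 0x8c00
cnt (6b) val=25 bits=0x19 at bit 4: 0x8d90
state (1b) val=1 bits=0x1 at bit 3: 0x8d98
addr_hi (3b) val=-1 bits=0x7 at bit 0: 0x8d9f
word = 0x8d9f → big-endian bytes:
  [0]=0x8d  [1]=0x9f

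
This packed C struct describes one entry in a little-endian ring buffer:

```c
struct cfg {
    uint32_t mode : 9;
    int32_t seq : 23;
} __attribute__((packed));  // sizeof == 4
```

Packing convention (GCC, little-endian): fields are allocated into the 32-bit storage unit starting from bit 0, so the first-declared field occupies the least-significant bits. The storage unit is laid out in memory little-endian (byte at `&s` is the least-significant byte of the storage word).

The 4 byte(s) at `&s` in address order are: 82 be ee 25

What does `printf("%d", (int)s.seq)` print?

1242975

[0]=0x82 [1]=0xbe [2]=0xee [3]=0x25 (little-endian) → word 0x25eebe82
mode [0+:9] = (word>>0) & 0x1ff = 130
seq [9+:23] = (word>>9) & 0x7fffff = 1242975  ←
seq signed 23b, MSB=0: value = 1242975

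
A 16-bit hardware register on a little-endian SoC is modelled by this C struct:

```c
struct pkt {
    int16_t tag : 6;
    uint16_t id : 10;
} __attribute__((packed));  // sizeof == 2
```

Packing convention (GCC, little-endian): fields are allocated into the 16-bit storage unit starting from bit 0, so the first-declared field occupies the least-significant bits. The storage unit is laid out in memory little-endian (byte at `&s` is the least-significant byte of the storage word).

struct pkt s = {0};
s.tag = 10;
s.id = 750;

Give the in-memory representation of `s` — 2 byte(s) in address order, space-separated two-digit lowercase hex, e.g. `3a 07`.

tag (6b) val=10 bits=0xa at bit 0: 0x000a
id (10b) val=750 bits=0x2ee at bit 6: 0xbb8a
word = 0xbb8a → little-endian bytes:
  [0]=0x8a  [1]=0xbb

8a bb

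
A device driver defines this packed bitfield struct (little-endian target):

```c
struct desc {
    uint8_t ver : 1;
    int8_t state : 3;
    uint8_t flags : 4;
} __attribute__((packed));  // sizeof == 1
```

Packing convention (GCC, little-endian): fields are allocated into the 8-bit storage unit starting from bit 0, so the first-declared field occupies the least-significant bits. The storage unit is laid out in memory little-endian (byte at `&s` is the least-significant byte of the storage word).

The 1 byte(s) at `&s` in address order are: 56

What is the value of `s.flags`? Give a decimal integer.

[0]=0x56 (little-endian) → word 0x56
ver:1 @ bit 0 → (0x56>>0)&0x1 = 0x0
state:3 @ bit 1 → (0x56>>1)&0x7 = 0x3
flags:4 @ bit 4 → (0x56>>4)&0xf = 0x5  ←

5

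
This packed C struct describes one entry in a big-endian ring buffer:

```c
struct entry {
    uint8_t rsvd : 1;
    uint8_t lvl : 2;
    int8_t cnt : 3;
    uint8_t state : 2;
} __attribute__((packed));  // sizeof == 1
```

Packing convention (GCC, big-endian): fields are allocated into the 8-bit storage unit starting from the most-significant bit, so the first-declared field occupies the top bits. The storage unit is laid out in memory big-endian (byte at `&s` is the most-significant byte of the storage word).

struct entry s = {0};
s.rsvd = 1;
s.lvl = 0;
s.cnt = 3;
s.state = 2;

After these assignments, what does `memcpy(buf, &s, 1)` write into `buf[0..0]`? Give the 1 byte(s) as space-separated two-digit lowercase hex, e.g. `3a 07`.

8e

[7+:1] rsvd=1 & 0x1 = 0x1; word=0x80
[5+:2] lvl=0 & 0x3 = 0x0; word=0x80
[2+:3] cnt=3 & 0x7 = 0x3; word=0x8c
[0+:2] state=2 & 0x3 = 0x2; word=0x8e
word = 0x8e → big-endian bytes:
  [0]=0x8e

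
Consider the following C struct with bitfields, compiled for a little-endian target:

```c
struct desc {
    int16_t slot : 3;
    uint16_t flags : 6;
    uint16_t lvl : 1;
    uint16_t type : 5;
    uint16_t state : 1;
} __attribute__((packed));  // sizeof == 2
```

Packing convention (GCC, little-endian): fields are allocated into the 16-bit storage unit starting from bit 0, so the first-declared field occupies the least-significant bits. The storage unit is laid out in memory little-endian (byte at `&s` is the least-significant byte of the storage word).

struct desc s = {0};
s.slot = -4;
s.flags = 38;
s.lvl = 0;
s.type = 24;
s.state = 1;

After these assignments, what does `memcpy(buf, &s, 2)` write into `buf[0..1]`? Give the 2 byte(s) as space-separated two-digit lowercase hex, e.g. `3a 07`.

slot (3b) val=-4 bits=0x4 at bit 0: 0x0004
flags (6b) val=38 bits=0x26 at bit 3: 0x0134
lvl (1b) val=0 bits=0x0 at bit 9: 0x0134
type (5b) val=24 bits=0x18 at bit 10: 0x6134
state (1b) val=1 bits=0x1 at bit 15: 0xe134
word = 0xe134 → little-endian bytes:
  [0]=0x34  [1]=0xe1

34 e1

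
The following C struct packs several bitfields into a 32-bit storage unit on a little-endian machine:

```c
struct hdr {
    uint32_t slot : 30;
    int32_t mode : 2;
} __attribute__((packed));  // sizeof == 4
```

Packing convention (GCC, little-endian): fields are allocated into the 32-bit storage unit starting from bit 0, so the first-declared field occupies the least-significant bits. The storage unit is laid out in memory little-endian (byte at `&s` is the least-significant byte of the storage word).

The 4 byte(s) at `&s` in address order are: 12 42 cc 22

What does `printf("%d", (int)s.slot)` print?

[0]=0x12 [1]=0x42 [2]=0xcc [3]=0x22 (little-endian) → word 0x22cc4212
slot:30 @ bit 0 → (0x22cc4212>>0)&0x3fffffff = 0x22cc4212  ←
mode:2 @ bit 30 → (0x22cc4212>>30)&0x3 = 0x0

583811602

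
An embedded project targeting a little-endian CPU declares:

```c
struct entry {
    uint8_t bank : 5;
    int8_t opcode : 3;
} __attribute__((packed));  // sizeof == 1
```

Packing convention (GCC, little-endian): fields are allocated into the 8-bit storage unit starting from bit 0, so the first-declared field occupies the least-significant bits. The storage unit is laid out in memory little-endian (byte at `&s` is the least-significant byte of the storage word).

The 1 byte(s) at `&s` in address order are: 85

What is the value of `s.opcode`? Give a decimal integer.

[0]=0x85 (little-endian) → word 0x85
bank:5 @ bit 0 → (0x85>>0)&0x1f = 0x5
opcode:3 @ bit 5 → (0x85>>5)&0x7 = 0x4  ←
opcode signed 3b, MSB=1: 4 - 8 = -4

-4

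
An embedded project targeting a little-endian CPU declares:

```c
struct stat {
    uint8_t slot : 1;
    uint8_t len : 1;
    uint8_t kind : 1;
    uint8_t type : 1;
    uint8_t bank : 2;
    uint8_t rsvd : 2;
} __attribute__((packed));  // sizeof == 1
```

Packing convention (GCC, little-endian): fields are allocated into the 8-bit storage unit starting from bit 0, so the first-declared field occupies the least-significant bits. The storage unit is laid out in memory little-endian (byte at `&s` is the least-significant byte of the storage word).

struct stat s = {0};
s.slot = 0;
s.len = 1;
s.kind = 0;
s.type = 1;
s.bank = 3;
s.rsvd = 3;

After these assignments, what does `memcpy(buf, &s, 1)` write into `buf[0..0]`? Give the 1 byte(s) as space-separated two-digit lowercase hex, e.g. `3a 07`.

[0+:1] slot=0 & 0x1 = 0x0; word=0x00
[1+:1] len=1 & 0x1 = 0x1; word=0x02
[2+:1] kind=0 & 0x1 = 0x0; word=0x02
[3+:1] type=1 & 0x1 = 0x1; word=0x0a
[4+:2] bank=3 & 0x3 = 0x3; word=0x3a
[6+:2] rsvd=3 & 0x3 = 0x3; word=0xfa
word = 0xfa → little-endian bytes:
  [0]=0xfa

fa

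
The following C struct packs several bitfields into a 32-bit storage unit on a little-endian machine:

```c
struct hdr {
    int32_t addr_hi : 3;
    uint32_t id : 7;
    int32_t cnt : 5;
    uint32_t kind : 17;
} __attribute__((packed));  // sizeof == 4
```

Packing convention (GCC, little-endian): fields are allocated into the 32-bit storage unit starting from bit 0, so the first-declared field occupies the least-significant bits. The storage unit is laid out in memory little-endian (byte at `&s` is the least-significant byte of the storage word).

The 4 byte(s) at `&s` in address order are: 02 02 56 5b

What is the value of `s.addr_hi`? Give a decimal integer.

2

[0]=0x02 [1]=0x02 [2]=0x56 [3]=0x5b (little-endian) → word 0x5b560202
addr_hi [0+:3] = (word>>0) & 0x7 = 2  ←
id [3+:7] = (word>>3) & 0x7f = 64
cnt [10+:5] = (word>>10) & 0x1f = 0
kind [15+:17] = (word>>15) & 0x1ffff = 46764
addr_hi signed 3b, MSB=0: value = 2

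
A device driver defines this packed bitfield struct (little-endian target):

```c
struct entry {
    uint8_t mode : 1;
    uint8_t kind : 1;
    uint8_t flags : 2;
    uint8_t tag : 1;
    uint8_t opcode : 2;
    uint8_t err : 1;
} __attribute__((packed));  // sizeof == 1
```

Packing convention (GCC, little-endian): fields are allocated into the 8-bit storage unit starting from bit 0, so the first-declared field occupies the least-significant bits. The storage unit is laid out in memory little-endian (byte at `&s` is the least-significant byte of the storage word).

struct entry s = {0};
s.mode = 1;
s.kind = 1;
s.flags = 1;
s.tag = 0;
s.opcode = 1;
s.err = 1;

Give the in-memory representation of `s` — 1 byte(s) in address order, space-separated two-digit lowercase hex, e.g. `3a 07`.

mode:1 = 1 → 0x1 << 0 → word 0x01
kind:1 = 1 → 0x1 << 1 → word 0x03
flags:2 = 1 → 0x1 << 2 → word 0x07
tag:1 = 0 → 0x0 << 4 → word 0x07
opcode:2 = 1 → 0x1 << 5 → word 0x27
err:1 = 1 → 0x1 << 7 → word 0xa7
word = 0xa7 → little-endian bytes:
  [0]=0xa7

a7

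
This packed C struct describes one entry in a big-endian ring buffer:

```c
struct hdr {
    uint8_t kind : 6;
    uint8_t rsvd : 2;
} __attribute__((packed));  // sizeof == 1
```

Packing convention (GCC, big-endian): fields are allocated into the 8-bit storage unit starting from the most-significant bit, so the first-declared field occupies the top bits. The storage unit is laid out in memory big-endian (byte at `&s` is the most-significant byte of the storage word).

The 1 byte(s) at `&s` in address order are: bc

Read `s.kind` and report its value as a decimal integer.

47

[0]=0xbc (big-endian) → word 0xbc
kind [2+:6] = (word>>2) & 0x3f = 47  ←
rsvd [0+:2] = (word>>0) & 0x3 = 0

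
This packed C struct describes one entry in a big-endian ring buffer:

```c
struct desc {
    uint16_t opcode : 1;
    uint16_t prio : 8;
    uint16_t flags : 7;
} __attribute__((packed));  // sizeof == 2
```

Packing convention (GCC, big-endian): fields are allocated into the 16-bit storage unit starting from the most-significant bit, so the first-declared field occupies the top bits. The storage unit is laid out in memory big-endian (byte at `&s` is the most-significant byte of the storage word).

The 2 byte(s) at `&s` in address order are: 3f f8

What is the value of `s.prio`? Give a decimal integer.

127

[0]=0x3f [1]=0xf8 (big-endian) → word 0x3ff8
opcode:1 @ bit 15 → (0x3ff8>>15)&0x1 = 0x0
prio:8 @ bit 7 → (0x3ff8>>7)&0xff = 0x7f  ←
flags:7 @ bit 0 → (0x3ff8>>0)&0x7f = 0x78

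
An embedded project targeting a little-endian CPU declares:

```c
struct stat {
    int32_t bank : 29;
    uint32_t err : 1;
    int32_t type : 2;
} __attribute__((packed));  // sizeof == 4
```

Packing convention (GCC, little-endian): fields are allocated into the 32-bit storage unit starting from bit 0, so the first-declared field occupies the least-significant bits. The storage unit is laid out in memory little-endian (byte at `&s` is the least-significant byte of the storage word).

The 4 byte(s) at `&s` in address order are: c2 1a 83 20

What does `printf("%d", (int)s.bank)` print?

[0]=0xc2 [1]=0x1a [2]=0x83 [3]=0x20 (little-endian) → word 0x20831ac2
bank [0+:29] = (word>>0) & 0x1fffffff = 8592066  ←
err [29+:1] = (word>>29) & 0x1 = 1
type [30+:2] = (word>>30) & 0x3 = 0
bank signed 29b, MSB=0: value = 8592066

8592066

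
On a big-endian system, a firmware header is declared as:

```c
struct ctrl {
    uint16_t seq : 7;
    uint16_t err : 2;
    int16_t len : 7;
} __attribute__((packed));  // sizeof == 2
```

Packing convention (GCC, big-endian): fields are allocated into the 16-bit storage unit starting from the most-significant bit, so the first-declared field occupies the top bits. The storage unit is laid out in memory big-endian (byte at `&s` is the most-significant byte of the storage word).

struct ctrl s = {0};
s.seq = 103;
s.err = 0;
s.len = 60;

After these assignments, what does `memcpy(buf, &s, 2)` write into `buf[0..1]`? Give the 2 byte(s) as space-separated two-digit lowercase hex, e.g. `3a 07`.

seq:7 = 103 → 0x67 << 9 → word 0xce00
err:2 = 0 → 0x0 << 7 → word 0xce00
len:7 = 60 → 0x3c << 0 → word 0xce3c
word = 0xce3c → big-endian bytes:
  [0]=0xce  [1]=0x3c

ce 3c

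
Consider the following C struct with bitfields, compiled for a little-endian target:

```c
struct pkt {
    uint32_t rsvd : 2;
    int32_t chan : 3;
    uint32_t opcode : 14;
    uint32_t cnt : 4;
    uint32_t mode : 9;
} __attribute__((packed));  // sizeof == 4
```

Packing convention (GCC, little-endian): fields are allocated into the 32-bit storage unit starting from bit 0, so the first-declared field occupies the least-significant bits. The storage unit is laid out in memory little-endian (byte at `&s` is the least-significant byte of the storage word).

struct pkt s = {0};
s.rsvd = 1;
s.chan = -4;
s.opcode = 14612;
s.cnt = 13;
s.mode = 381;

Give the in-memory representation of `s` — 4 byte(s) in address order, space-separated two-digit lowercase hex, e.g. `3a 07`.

91 22 ef be

rsvd:2 = 1 → 0x1 << 0 → word 0x00000001
chan:3 = -4 → 0x4 << 2 → word 0x00000011
opcode:14 = 14612 → 0x3914 << 5 → word 0x00072291
cnt:4 = 13 → 0xd << 19 → word 0x006f2291
mode:9 = 381 → 0x17d << 23 → word 0xbeef2291
word = 0xbeef2291 → little-endian bytes:
  [0]=0x91  [1]=0x22  [2]=0xef  [3]=0xbe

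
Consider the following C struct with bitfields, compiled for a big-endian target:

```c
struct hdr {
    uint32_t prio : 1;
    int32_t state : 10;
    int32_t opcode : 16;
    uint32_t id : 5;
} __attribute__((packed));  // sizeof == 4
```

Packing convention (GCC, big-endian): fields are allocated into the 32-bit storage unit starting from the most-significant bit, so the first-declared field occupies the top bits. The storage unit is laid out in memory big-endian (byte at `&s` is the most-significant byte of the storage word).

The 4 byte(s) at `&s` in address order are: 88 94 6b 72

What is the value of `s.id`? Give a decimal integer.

[0]=0x88 [1]=0x94 [2]=0x6b [3]=0x72 (big-endian) → word 0x88946b72
prio:1 @ bit 31 → (0x88946b72>>31)&0x1 = 0x1
state:10 @ bit 21 → (0x88946b72>>21)&0x3ff = 0x44
opcode:16 @ bit 5 → (0x88946b72>>5)&0xffff = 0xa35b
id:5 @ bit 0 → (0x88946b72>>0)&0x1f = 0x12  ←

18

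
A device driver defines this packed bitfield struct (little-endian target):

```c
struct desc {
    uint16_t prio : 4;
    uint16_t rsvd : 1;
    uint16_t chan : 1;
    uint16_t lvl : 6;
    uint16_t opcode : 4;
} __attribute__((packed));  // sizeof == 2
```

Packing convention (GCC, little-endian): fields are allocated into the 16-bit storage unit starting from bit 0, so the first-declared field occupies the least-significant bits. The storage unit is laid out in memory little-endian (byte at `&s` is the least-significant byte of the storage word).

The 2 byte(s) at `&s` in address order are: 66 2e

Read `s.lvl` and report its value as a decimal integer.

[0]=0x66 [1]=0x2e (little-endian) → word 0x2e66
prio:4 @ bit 0 → (0x2e66>>0)&0xf = 0x6
rsvd:1 @ bit 4 → (0x2e66>>4)&0x1 = 0x0
chan:1 @ bit 5 → (0x2e66>>5)&0x1 = 0x1
lvl:6 @ bit 6 → (0x2e66>>6)&0x3f = 0x39  ←
opcode:4 @ bit 12 → (0x2e66>>12)&0xf = 0x2

57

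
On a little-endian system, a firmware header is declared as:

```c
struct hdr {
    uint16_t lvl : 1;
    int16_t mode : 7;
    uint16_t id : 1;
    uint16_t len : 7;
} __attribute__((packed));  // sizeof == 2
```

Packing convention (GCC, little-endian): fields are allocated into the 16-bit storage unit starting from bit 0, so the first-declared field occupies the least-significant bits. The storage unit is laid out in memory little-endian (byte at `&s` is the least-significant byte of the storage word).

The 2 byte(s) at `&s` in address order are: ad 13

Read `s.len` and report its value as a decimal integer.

9

[0]=0xad [1]=0x13 (little-endian) → word 0x13ad
lvl [0+:1] = (word>>0) & 0x1 = 1
mode [1+:7] = (word>>1) & 0x7f = 86
id [8+:1] = (word>>8) & 0x1 = 1
len [9+:7] = (word>>9) & 0x7f = 9  ←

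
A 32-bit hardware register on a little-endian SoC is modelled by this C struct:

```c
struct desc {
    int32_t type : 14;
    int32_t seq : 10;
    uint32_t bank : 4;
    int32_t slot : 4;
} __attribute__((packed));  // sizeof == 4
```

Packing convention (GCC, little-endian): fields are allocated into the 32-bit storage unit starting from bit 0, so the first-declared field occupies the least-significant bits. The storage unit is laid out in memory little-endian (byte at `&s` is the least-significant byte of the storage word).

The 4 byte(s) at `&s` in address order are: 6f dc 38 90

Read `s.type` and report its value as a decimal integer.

[0]=0x6f [1]=0xdc [2]=0x38 [3]=0x90 (little-endian) → word 0x9038dc6f
type [0+:14] = (word>>0) & 0x3fff = 7279  ←
seq [14+:10] = (word>>14) & 0x3ff = 227
bank [24+:4] = (word>>24) & 0xf = 0
slot [28+:4] = (word>>28) & 0xf = 9
type signed 14b, MSB=0: value = 7279

7279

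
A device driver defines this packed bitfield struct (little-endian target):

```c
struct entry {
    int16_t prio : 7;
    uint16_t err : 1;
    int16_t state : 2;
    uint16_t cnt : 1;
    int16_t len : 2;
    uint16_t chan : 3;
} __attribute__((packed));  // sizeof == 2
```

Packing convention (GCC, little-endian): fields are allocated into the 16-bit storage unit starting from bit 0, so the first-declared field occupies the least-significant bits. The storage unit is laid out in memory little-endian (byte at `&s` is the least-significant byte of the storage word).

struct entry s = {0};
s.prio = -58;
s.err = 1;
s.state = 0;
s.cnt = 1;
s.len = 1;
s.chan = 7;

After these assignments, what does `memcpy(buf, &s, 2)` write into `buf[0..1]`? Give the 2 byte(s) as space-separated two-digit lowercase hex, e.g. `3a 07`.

prio (7b) val=-58 bits=0x46 at bit 0: 0x0046
err (1b) val=1 bits=0x1 at bit 7: 0x00c6
state (2b) val=0 bits=0x0 at bit 8: 0x00c6
cnt (1b) val=1 bits=0x1 at bit 10: 0x04c6
len (2b) val=1 bits=0x1 at bit 11: 0x0cc6
chan (3b) val=7 bits=0x7 at bit 13: 0xecc6
word = 0xecc6 → little-endian bytes:
  [0]=0xc6  [1]=0xec

c6 ec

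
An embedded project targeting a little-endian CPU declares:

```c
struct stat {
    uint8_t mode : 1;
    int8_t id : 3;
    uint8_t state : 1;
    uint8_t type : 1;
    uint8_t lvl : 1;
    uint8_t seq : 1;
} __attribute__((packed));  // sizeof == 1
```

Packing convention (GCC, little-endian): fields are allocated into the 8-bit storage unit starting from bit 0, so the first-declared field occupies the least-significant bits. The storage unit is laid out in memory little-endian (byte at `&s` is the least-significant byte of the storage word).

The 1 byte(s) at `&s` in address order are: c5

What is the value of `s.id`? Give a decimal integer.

2

[0]=0xc5 (little-endian) → word 0xc5
mode:1 @ bit 0 → (0xc5>>0)&0x1 = 0x1
id:3 @ bit 1 → (0xc5>>1)&0x7 = 0x2  ←
state:1 @ bit 4 → (0xc5>>4)&0x1 = 0x0
type:1 @ bit 5 → (0xc5>>5)&0x1 = 0x0
lvl:1 @ bit 6 → (0xc5>>6)&0x1 = 0x1
seq:1 @ bit 7 → (0xc5>>7)&0x1 = 0x1
id signed 3b, MSB=0: value = 2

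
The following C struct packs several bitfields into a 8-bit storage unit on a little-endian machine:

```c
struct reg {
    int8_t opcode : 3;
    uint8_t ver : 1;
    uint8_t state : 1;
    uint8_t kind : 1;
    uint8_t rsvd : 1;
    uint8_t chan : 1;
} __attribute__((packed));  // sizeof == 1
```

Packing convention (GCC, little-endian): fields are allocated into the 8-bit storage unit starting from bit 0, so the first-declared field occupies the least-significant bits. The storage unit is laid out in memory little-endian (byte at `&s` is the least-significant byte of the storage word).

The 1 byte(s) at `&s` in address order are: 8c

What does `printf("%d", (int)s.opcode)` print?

-4

[0]=0x8c (little-endian) → word 0x8c
opcode [0+:3] = (word>>0) & 0x7 = 4  ←
ver [3+:1] = (word>>3) & 0x1 = 1
state [4+:1] = (word>>4) & 0x1 = 0
kind [5+:1] = (word>>5) & 0x1 = 0
rsvd [6+:1] = (word>>6) & 0x1 = 0
chan [7+:1] = (word>>7) & 0x1 = 1
opcode signed 3b, MSB=1: 4 - 8 = -4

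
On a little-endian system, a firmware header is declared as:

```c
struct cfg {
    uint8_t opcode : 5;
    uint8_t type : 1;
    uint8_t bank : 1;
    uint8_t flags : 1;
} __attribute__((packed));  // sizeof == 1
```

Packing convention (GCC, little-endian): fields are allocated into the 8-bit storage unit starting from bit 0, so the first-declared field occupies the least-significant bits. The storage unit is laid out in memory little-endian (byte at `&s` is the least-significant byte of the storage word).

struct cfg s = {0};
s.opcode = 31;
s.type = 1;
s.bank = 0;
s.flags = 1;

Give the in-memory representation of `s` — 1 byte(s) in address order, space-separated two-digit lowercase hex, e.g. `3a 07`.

opcode:5 = 31 → 0x1f << 0 → word 0x1f
type:1 = 1 → 0x1 << 5 → word 0x3f
bank:1 = 0 → 0x0 << 6 → word 0x3f
flags:1 = 1 → 0x1 << 7 → word 0xbf
word = 0xbf → little-endian bytes:
  [0]=0xbf

bf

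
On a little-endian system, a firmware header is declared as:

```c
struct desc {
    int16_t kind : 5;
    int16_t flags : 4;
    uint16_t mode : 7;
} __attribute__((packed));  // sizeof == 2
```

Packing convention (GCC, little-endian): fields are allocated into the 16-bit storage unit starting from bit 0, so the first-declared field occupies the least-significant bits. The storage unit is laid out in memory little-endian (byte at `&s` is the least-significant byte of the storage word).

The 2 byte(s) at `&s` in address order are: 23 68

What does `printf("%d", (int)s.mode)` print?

52

[0]=0x23 [1]=0x68 (little-endian) → word 0x6823
kind:5 @ bit 0 → (0x6823>>0)&0x1f = 0x3
flags:4 @ bit 5 → (0x6823>>5)&0xf = 0x1
mode:7 @ bit 9 → (0x6823>>9)&0x7f = 0x34  ←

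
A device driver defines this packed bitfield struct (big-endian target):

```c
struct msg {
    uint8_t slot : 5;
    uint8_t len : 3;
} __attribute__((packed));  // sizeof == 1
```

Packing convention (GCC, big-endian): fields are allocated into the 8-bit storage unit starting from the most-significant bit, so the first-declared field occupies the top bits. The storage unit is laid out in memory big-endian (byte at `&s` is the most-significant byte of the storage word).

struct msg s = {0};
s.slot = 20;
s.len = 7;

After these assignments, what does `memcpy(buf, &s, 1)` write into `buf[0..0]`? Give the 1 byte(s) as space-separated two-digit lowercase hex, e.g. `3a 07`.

slot (5b) val=20 bits=0x14 at bit 3: 0xa0
len (3b) val=7 bits=0x7 at bit 0: 0xa7
word = 0xa7 → big-endian bytes:
  [0]=0xa7

a7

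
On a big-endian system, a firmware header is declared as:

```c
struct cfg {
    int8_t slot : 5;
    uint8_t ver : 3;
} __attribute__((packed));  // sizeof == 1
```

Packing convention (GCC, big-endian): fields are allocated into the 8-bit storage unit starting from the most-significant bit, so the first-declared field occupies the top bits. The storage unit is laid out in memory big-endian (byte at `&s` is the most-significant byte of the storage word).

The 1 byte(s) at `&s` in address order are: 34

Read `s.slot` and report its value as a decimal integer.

6

[0]=0x34 (big-endian) → word 0x34
slot:5 @ bit 3 → (0x34>>3)&0x1f = 0x6  ←
ver:3 @ bit 0 → (0x34>>0)&0x7 = 0x4
slot signed 5b, MSB=0: value = 6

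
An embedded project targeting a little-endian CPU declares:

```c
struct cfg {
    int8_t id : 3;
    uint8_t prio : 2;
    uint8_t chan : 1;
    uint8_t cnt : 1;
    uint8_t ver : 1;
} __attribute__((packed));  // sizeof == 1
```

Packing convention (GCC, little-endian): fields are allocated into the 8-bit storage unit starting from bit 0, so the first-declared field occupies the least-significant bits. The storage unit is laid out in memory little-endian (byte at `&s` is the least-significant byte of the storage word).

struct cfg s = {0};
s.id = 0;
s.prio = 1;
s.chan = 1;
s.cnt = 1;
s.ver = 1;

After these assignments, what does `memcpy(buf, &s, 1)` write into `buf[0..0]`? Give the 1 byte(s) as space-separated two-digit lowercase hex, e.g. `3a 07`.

e8

id:3 = 0 → 0x0 << 0 → word 0x00
prio:2 = 1 → 0x1 << 3 → word 0x08
chan:1 = 1 → 0x1 << 5 → word 0x28
cnt:1 = 1 → 0x1 << 6 → word 0x68
ver:1 = 1 → 0x1 << 7 → word 0xe8
word = 0xe8 → little-endian bytes:
  [0]=0xe8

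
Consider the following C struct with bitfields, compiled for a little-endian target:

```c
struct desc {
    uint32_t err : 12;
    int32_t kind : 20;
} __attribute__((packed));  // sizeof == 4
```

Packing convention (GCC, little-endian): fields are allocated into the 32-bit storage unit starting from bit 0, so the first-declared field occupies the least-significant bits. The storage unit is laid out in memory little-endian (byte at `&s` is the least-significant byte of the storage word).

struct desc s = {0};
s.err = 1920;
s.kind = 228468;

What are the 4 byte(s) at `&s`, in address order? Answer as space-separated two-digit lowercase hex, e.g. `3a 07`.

err (12b) val=1920 bits=0x780 at bit 0: 0x00000780
kind (20b) val=228468 bits=0x37c74 at bit 12: 0x37c74780
word = 0x37c74780 → little-endian bytes:
  [0]=0x80  [1]=0x47  [2]=0xc7  [3]=0x37

80 47 c7 37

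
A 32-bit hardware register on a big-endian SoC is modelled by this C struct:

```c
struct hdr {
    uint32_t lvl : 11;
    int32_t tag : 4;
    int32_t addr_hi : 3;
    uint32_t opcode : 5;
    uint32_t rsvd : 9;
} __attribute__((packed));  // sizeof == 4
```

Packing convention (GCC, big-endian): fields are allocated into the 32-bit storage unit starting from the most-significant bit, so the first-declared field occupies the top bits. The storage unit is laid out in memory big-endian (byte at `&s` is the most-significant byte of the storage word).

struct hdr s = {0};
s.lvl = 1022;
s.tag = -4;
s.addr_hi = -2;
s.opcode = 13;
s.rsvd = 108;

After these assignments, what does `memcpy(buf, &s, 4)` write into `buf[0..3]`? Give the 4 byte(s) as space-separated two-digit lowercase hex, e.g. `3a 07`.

7f d9 9a 6c

lvl:11 = 1022 → 0x3fe << 21 → word 0x7fc00000
tag:4 = -4 → 0xc << 17 → word 0x7fd80000
addr_hi:3 = -2 → 0x6 << 14 → word 0x7fd98000
opcode:5 = 13 → 0xd << 9 → word 0x7fd99a00
rsvd:9 = 108 → 0x6c << 0 → word 0x7fd99a6c
word = 0x7fd99a6c → big-endian bytes:
  [0]=0x7f  [1]=0xd9  [2]=0x9a  [3]=0x6c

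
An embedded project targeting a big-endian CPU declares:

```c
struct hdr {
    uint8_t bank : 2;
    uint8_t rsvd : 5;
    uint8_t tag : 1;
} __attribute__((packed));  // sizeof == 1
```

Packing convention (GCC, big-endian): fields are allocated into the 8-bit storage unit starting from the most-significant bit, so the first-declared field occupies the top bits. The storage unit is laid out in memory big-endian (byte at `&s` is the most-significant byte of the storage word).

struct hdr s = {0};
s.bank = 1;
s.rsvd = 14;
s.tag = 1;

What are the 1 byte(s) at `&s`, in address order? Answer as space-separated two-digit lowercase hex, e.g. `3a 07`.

[6+:2] bank=1 & 0x3 = 0x1; word=0x40
[1+:5] rsvd=14 & 0x1f = 0xe; word=0x5c
[0+:1] tag=1 & 0x1 = 0x1; word=0x5d
word = 0x5d → big-endian bytes:
  [0]=0x5d

5d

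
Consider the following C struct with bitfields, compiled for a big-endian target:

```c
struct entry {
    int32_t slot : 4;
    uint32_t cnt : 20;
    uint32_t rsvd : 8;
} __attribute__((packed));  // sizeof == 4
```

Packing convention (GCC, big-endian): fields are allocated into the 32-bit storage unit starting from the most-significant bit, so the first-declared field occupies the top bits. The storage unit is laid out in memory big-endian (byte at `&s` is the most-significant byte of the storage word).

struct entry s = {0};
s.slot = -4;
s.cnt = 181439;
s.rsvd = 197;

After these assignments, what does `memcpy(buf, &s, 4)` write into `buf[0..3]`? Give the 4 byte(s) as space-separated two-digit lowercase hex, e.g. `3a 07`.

[28+:4] slot=-4 & 0xf = 0xc; word=0xc0000000
[8+:20] cnt=181439 & 0xfffff = 0x2c4bf; word=0xc2c4bf00
[0+:8] rsvd=197 & 0xff = 0xc5; word=0xc2c4bfc5
word = 0xc2c4bfc5 → big-endian bytes:
  [0]=0xc2  [1]=0xc4  [2]=0xbf  [3]=0xc5

c2 c4 bf c5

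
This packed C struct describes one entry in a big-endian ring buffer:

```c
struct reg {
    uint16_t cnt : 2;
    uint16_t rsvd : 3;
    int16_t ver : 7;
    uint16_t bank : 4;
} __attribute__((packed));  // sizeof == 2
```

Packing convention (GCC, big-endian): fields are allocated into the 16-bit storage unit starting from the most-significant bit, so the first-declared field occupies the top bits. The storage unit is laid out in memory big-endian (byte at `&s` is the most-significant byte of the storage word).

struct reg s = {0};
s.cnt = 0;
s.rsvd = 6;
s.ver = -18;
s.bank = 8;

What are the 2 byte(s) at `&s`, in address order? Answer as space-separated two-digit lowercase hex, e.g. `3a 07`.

36 e8

cnt (2b) val=0 bits=0x0 at bit 14: 0x0000
rsvd (3b) val=6 bits=0x6 at bit 11: 0x3000
ver (7b) val=-18 bits=0x6e at bit 4: 0x36e0
bank (4b) val=8 bits=0x8 at bit 0: 0x36e8
word = 0x36e8 → big-endian bytes:
  [0]=0x36  [1]=0xe8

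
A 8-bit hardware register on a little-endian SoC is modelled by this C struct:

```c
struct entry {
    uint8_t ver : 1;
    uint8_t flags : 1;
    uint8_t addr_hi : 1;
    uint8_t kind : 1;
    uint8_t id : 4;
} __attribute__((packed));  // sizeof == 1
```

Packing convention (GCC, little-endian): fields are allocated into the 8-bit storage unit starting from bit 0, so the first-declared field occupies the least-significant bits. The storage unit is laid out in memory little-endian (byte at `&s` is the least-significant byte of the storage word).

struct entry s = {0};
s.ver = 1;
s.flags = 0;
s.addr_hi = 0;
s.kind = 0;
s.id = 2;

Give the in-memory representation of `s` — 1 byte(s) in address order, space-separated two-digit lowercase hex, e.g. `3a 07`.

ver (1b) val=1 bits=0x1 at bit 0: 0x01
flags (1b) val=0 bits=0x0 at bit 1: 0x01
addr_hi (1b) val=0 bits=0x0 at bit 2: 0x01
kind (1b) val=0 bits=0x0 at bit 3: 0x01
id (4b) val=2 bits=0x2 at bit 4: 0x21
word = 0x21 → little-endian bytes:
  [0]=0x21

21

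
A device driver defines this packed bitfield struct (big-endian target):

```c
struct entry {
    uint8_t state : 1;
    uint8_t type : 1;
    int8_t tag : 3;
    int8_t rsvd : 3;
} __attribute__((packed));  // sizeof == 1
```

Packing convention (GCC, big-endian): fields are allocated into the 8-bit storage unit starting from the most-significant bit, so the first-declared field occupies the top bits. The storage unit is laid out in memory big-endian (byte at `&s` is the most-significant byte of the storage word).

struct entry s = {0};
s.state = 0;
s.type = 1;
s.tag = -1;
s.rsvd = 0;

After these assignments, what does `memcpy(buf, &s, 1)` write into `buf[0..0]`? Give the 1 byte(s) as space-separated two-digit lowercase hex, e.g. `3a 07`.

78

[7+:1] state=0 & 0x1 = 0x0; word=0x00
[6+:1] type=1 & 0x1 = 0x1; word=0x40
[3+:3] tag=-1 & 0x7 = 0x7; word=0x78
[0+:3] rsvd=0 & 0x7 = 0x0; word=0x78
word = 0x78 → big-endian bytes:
  [0]=0x78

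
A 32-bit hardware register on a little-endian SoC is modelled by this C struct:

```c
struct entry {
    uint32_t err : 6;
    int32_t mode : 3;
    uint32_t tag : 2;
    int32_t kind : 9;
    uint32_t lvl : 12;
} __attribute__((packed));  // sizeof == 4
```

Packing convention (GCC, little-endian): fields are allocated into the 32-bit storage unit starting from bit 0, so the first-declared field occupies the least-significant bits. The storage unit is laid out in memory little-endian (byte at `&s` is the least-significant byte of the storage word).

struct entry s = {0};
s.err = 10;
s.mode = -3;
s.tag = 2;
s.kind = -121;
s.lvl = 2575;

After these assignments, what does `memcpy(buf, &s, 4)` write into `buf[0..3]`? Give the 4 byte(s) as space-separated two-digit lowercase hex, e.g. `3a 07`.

[0+:6] err=10 & 0x3f = 0xa; word=0x0000000a
[6+:3] mode=-3 & 0x7 = 0x5; word=0x0000014a
[9+:2] tag=2 & 0x3 = 0x2; word=0x0000054a
[11+:9] kind=-121 & 0x1ff = 0x187; word=0x000c3d4a
[20+:12] lvl=2575 & 0xfff = 0xa0f; word=0xa0fc3d4a
word = 0xa0fc3d4a → little-endian bytes:
  [0]=0x4a  [1]=0x3d  [2]=0xfc  [3]=0xa0

4a 3d fc a0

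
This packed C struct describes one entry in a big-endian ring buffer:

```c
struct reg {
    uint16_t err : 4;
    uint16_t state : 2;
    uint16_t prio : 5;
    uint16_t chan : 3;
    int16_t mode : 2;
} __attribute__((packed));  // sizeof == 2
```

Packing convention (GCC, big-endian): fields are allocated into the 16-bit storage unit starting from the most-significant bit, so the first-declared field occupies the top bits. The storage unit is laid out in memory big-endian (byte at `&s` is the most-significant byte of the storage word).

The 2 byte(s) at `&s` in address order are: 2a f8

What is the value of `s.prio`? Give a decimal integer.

23

[0]=0x2a [1]=0xf8 (big-endian) → word 0x2af8
err [12+:4] = (word>>12) & 0xf = 2
state [10+:2] = (word>>10) & 0x3 = 2
prio [5+:5] = (word>>5) & 0x1f = 23  ←
chan [2+:3] = (word>>2) & 0x7 = 6
mode [0+:2] = (word>>0) & 0x3 = 0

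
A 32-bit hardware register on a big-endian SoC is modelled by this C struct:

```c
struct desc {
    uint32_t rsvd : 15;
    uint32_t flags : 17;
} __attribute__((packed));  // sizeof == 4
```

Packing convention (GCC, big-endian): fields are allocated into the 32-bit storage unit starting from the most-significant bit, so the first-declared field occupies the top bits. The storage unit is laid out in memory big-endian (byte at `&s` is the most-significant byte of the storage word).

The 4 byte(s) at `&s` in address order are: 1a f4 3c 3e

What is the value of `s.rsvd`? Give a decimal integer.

3450

[0]=0x1a [1]=0xf4 [2]=0x3c [3]=0x3e (big-endian) → word 0x1af43c3e
rsvd [17+:15] = (word>>17) & 0x7fff = 3450  ←
flags [0+:17] = (word>>0) & 0x1ffff = 15422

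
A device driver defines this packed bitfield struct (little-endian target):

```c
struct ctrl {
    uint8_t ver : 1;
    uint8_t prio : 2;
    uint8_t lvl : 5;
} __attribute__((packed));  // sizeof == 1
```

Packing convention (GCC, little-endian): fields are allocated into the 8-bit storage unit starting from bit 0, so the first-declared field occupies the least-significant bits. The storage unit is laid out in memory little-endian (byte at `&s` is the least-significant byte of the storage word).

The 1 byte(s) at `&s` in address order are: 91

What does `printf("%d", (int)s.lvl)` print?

[0]=0x91 (little-endian) → word 0x91
ver:1 @ bit 0 → (0x91>>0)&0x1 = 0x1
prio:2 @ bit 1 → (0x91>>1)&0x3 = 0x0
lvl:5 @ bit 3 → (0x91>>3)&0x1f = 0x12  ←

18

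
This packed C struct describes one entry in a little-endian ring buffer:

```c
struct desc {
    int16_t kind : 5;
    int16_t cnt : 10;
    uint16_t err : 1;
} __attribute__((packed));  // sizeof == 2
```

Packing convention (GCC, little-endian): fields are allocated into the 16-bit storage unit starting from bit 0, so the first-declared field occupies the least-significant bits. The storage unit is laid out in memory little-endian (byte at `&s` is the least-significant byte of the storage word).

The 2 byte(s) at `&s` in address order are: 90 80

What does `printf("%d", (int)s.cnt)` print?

4

[0]=0x90 [1]=0x80 (little-endian) → word 0x8090
kind:5 @ bit 0 → (0x8090>>0)&0x1f = 0x10
cnt:10 @ bit 5 → (0x8090>>5)&0x3ff = 0x4  ←
err:1 @ bit 15 → (0x8090>>15)&0x1 = 0x1
cnt signed 10b, MSB=0: value = 4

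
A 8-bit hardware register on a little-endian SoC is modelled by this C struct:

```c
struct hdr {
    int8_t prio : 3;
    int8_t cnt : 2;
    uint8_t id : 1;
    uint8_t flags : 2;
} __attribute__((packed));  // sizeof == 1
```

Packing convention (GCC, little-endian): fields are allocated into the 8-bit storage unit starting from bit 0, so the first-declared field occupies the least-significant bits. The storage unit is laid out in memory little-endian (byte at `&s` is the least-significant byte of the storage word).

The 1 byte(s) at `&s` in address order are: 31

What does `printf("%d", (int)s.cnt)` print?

[0]=0x31 (little-endian) → word 0x31
prio:3 @ bit 0 → (0x31>>0)&0x7 = 0x1
cnt:2 @ bit 3 → (0x31>>3)&0x3 = 0x2  ←
id:1 @ bit 5 → (0x31>>5)&0x1 = 0x1
flags:2 @ bit 6 → (0x31>>6)&0x3 = 0x0
cnt signed 2b, MSB=1: 2 - 4 = -2

-2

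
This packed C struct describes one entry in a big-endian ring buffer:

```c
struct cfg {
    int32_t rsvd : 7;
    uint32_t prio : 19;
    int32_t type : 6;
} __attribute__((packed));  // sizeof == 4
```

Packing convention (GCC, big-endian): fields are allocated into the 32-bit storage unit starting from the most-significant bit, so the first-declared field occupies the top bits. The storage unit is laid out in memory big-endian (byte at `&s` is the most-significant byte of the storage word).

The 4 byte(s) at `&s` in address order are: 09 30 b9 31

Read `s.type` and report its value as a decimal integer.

-15

[0]=0x09 [1]=0x30 [2]=0xb9 [3]=0x31 (big-endian) → word 0x0930b931
rsvd [25+:7] = (word>>25) & 0x7f = 4
prio [6+:19] = (word>>6) & 0x7ffff = 312036
type [0+:6] = (word>>0) & 0x3f = 49  ←
type signed 6b, MSB=1: 49 - 64 = -15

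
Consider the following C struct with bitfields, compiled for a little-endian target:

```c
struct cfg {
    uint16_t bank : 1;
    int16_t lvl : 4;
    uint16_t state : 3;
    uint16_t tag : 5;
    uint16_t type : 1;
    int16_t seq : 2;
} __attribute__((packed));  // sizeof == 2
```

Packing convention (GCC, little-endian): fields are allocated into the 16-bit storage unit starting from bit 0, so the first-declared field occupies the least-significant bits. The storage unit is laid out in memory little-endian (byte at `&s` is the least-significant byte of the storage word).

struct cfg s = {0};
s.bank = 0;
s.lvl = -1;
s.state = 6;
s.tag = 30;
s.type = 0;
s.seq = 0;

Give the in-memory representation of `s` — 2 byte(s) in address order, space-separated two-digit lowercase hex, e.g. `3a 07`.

de 1e

bank:1 = 0 → 0x0 << 0 → word 0x0000
lvl:4 = -1 → 0xf << 1 → word 0x001e
state:3 = 6 → 0x6 << 5 → word 0x00de
tag:5 = 30 → 0x1e << 8 → word 0x1ede
type:1 = 0 → 0x0 << 13 → word 0x1ede
seq:2 = 0 → 0x0 << 14 → word 0x1ede
word = 0x1ede → little-endian bytes:
  [0]=0xde  [1]=0x1e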